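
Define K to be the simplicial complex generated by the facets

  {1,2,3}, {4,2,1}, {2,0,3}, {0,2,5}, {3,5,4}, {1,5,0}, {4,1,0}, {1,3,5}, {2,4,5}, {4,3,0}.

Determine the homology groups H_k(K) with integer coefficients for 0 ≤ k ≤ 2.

Order the vertices as 0 < 1 < 2 < 3 < 4 < 5. Listing each simplex with vertices in this order, K has dimension 2 with simplices:

  0-simplices (6): [0], [1], [2], [3], [4], [5]
  1-simplices (15): [0,1], [0,2], [0,3], [0,4], [0,5], [1,2], [1,3], [1,4], [1,5], [2,3], [2,4], [2,5], [3,4], [3,5], [4,5]
  2-simplices (10): [0,1,4], [0,1,5], [0,2,3], [0,2,5], [0,3,4], [1,2,3], [1,2,4], [1,3,5], [2,4,5], [3,4,5]

so the chain groups are C_0 ≅ Z^6, C_1 ≅ Z^15, C_2 ≅ Z^10.

∂_1: C_1 → C_0 sends each edge [p,q] (with p < q) to q − p. For instance
  ∂[0,4] = [4] − [0].
As a 6×15 matrix over Z this has rank 5, with invariant factors (1,1,1,1,1).

Boundary ∂_2: C_2 → C_1 maps a triangle to the signed sum of its edges. For instance
  ∂[0,2,3] = [2,3] − [0,3] + [0,2],
  ∂[0,3,4] = [3,4] − [0,4] + [0,3].
The 15×10 boundary matrix has rank 10 and Smith normal form diag(1,1,1,1,1,1,1,1,1,2).

Computing H_k = (kernel of ∂_k) / (image of ∂_{k+1}):

  H_0: rank C_0 − rank ∂_1 = 6 − 5 = 1, and the invariant factors of ∂_1 are all 1, so H_0 = Z.
  H_1: rank ker ∂_1 − rank ∂_2 = (15 − 5) − 10 = 0, and ∂_2 has invariant factor 2 > 1, so H_1 = Z/2.
  H_2: rank ker ∂_2 − rank ∂_3 = (10 − 10) − 0 = 0, and there is no ∂_3, so H_2 = 0.

As a check, the Euler characteristic is 6 − 15 + 10 = 1, which agrees with 1 − 0 + 0 = 1.

H_0 = Z,  H_1 = Z/2,  H_2 = 0.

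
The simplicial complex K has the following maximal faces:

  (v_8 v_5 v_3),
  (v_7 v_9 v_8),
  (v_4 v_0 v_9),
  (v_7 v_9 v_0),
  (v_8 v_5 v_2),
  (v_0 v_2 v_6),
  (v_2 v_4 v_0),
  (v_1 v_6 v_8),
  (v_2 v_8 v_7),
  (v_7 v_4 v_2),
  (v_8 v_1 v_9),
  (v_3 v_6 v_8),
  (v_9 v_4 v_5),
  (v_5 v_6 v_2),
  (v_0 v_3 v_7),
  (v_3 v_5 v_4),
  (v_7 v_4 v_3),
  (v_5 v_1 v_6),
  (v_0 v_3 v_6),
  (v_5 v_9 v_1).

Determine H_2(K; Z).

Fix the vertex order v_0 < v_1 < v_2 < v_3 < v_4 < v_5 < v_6 < v_7 < v_8 < v_9 and write every simplex with vertices in increasing order. Then dim K = 2 and the simplices of K are:

  0-simplices (10): [v_0], [v_1], [v_2], [v_3], [v_4], [v_5], [v_6], [v_7], [v_8], [v_9]
  1-simplices (30): (30 of them)
  2-simplices (20): (20 of them)

Hence C_0 ≅ Z^10, C_1 ≅ Z^30, C_2 ≅ Z^20.

∂_1: C_1 → C_0 is given by ∂[p,q] = [q] − [p]. For instance
  ∂[v_3,v_7] = [v_7] − [v_3].
The 10×30 boundary matrix has rank 9 and Smith normal form diag(1,1,1,1,1,1,1,1,1).

The boundary map ∂_2: C_2 → C_1 maps a triangle to the signed sum of its edges. For instance
  ∂[v_3,v_6,v_8] = [v_6,v_8] − [v_3,v_8] + [v_3,v_6],
  ∂[v_2,v_5,v_6] = [v_5,v_6] − [v_2,v_6] + [v_2,v_5].
As a 30×20 matrix over Z this has rank 20, with invariant factors (1,1,1,1,1,1,1,1,1,1,1,1,1,1,1,1,1,1,1,2).

Now H_k = ker ∂_k / im ∂_{k+1}, so:

  H_2: rank ker ∂_2 − rank ∂_3 = (20 − 20) − 0 = 0, and there is no ∂_3, so H_2 ≅ 0.

(K is a triangulation of the Klein bottle.)

H_2 = 0.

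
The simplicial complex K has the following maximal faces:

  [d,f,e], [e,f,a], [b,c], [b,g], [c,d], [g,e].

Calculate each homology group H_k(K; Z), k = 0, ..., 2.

Take the total order a < b < c < d < e < f < g on the vertex set. Then K (dimension 2) consists of the simplices:

  0-simplices (7): a, b, c, d, e, f, g
  1-simplices (9): ae, af, bc, bg, cd, de, df, ef, eg
  2-simplices (2): aef, def

Hence C_0 ≅ Z^7, C_1 ≅ Z^9, C_2 ≅ Z^2.

∂_1: C_1 → C_0 maps an edge to its endpoints' difference, ∂[p,q] = q − p.
This gives a 7×9 integer matrix of rank 6; reducing to Smith normal form yields diagonal entries (1,1,1,1,1,1).

Boundary ∂_2: C_2 → C_1 acts by ∂[p,q,r] = [q,r] − [p,r] + [p,q]. For instance
  ∂def = ef − df + de,
  ∂aef = ef − af + ae.
The resulting 9×2 matrix has rank 2, and its Smith normal form has invariant factors (1,1).

From H_k ≅ ker(∂_k) / im(∂_{k+1}) we obtain:

  H_0: rank C_0 − rank ∂_1 = 7 − 6 = 1, and the invariant factors of ∂_1 are all 1, so H_0 = Z.
  H_1: rank ker ∂_1 − rank ∂_2 = (9 − 6) − 2 = 1, and the invariant factors of ∂_2 are all 1, so H_1 = Z.
  H_2: rank ker ∂_2 − rank ∂_3 = (2 − 2) − 0 = 0, and there is no ∂_3, so H_2 = 0.

As a check, the Euler characteristic is 7 − 9 + 2 = 0, which agrees with 1 − 1 + 0 = 0.

H_0 = Z,  H_1 = Z,  H_2 = 0.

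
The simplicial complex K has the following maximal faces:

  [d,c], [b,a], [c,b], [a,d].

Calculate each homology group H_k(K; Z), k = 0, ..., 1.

Fix the vertex order a < b < c < d and write every simplex with vertices in increasing order. Then dim K = 1 and the simplices of K are:

  0-simplices (4): a, b, c, d
  1-simplices (4): ab, ad, bc, cd

so the chain groups are C_0 ≅ Z^4, C_1 ≅ Z^4.

The boundary map ∂_1: C_1 → C_0 maps an edge to its endpoints' difference, ∂[p,q] = q − p. For instance
  ∂ab = b − a.
The resulting 4×4 matrix has rank 3, and its Smith normal form has invariant factors (1,1,1).

Computing H_k = (kernel of ∂_k) / (image of ∂_{k+1}):

  H_0: rank C_0 − rank ∂_1 = 4 − 3 = 1, and the invariant factors of ∂_1 are all 1, so H_0 = Z.
  H_1: rank ker ∂_1 − rank ∂_2 = (4 − 3) − 0 = 1, and there is no ∂_2, so H_1 = Z.

As a check, the Euler characteristic is 4 − 4 = 0, which agrees with 1 − 1 = 0.
(K is a triangulation of the circle S^1.)

H_0 ≅ Z,  H_1 ≅ Z.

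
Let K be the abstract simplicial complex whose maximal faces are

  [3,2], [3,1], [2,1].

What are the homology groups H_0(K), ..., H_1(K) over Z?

K has 3 vertices, 3 edges.
rank ∂_0 = 0, rank ∂_1 = 2 ⇒ b_0 = 3 − 0 − 2 = 1; all invariant factors of ∂_1 are 1 so no torsion. So H_0 = Z.
rank ∂_1 = 2, rank ∂_2 = 0 ⇒ b_1 = 3 − 2 − 0 = 1. So H_1 = Z.

H_0 = Z,  H_1 = Z.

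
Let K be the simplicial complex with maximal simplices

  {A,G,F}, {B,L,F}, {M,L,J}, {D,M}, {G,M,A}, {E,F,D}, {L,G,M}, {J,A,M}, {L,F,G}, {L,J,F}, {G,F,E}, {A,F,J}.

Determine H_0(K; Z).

H_0 ≅ Z.

Take the total order A < B < D < E < F < G < J < L < M on the vertex set. Then K (dimension 2) consists of the simplices:

  0-simplices (9): A, B, D, E, F, G, J, L, M
  1-simplices (19): AF, AG, AJ, AM, BF, BL, DE, DF, DM, EF, EG, FG, FJ, FL, GL, GM, JL, JM, LM
  2-simplices (11): AFG, AFJ, AGM, AJM, BFL, DEF, EFG, FGL, FJL, GLM, JLM

giving chain groups C_0 ≅ Z^9, C_1 ≅ Z^19, C_2 ≅ Z^11.

∂_1: C_1 → C_0 maps an edge to its endpoints' difference, ∂[p,q] = q − p. For instance
  ∂GL = L − G.
The 9×19 boundary matrix has rank 8 and Smith normal form diag(1,1,1,1,1,1,1,1).

The boundary map ∂_2: C_2 → C_1 sends each 2-simplex [p,q,r] to [q,r] − [p,r] + [p,q]. For instance
  ∂EFG = FG − EG + EF,
  ∂JLM = LM − JM + JL.
This gives a 19×11 integer matrix of rank 10; reducing to Smith normal form yields diagonal entries (1,1,1,1,1,1,1,1,1,1).

From H_k ≅ ker(∂_k) / im(∂_{k+1}) we obtain:

  H_0: rank C_0 − rank ∂_1 = 9 − 8 = 1, and the invariant factors of ∂_1 are all 1, so H_0 = Z.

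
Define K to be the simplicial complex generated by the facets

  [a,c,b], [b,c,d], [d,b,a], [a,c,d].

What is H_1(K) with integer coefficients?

H_1 ≅ 0.

Order the vertices as a < b < c < d. Listing each simplex with vertices in this order, K has dimension 2 with simplices:

  0-simplices (4): a, b, c, d
  1-simplices (6): ab, ac, ad, bc, bd, cd
  2-simplices (4): abc, abd, acd, bcd

giving chain groups C_0 ≅ Z^4, C_1 ≅ Z^6, C_2 ≅ Z^4.

∂_1: C_1 → C_0 is given by ∂[p,q] = [q] − [p].
This gives a 4×6 integer matrix of rank 3; reducing to Smith normal form yields diagonal entries (1,1,1).

∂_2: C_2 → C_1 acts by ∂[p,q,r] = [q,r] − [p,r] + [p,q]. For instance
  ∂acd = cd − ad + ac,
  ∂abc = bc − ac + ab.
This gives a 6×4 integer matrix of rank 3; reducing to Smith normal form yields diagonal entries (1,1,1).

Reading off H_k = ker ∂_k / im ∂_{k+1}:

  H_1: rank ker ∂_1 − rank ∂_2 = (6 − 3) − 3 = 0, and the invariant factors of ∂_2 are all 1, so H_1 = 0.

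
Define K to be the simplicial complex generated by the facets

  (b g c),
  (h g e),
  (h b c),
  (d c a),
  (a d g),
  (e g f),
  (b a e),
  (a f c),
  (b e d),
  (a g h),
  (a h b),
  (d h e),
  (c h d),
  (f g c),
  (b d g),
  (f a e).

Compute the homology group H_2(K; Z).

H_2 = Z.

Take the total order a < b < c < d < e < f < g < h on the vertex set. Then K (dimension 2) consists of the simplices:

  0-simplices (8): a, b, c, d, e, f, g, h
  1-simplices (24): ab, ac, ad, ae, af, ag, ah, bc, bd, be, bg, bh, cd, cf, cg, ch, de, dg, dh, ef, eg, eh, fg, gh
  2-simplices (16): abe, abh, acd, acf, adg, aef, agh, bcg, bch, bde, bdg, cdh, cfg, deh, efg, egh

so the chain groups are C_0 ≅ Z^8, C_1 ≅ Z^24, C_2 ≅ Z^16.

Boundary ∂_1: C_1 → C_0 is given by ∂[p,q] = [q] − [p].
The 8×24 boundary matrix has rank 7 and Smith normal form diag(1,1,1,1,1,1,1).

The boundary map ∂_2: C_2 → C_1 sends each 2-simplex [p,q,r] to [q,r] − [p,r] + [p,q]. For instance
  ∂abe = be − ae + ab,
  ∂deh = eh − dh + de.
This gives a 24×16 integer matrix of rank 15; reducing to Smith normal form yields diagonal entries (1,1,1,1,1,1,1,1,1,1,1,1,1,1,1).

Reading off H_k = ker ∂_k / im ∂_{k+1}:

  H_2: rank ker ∂_2 − rank ∂_3 = (16 − 15) − 0 = 1, and there is no ∂_3, so H_2 = Z.

(K is a triangulation of the torus T^2.)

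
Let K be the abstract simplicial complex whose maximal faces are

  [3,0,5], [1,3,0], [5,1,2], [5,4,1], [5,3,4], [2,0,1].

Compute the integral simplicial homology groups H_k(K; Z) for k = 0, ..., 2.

Take the total order 0 < 1 < 2 < 3 < 4 < 5 on the vertex set. Then K (dimension 2) consists of the simplices:

  0-simplices (6): [0], [1], [2], [3], [4], [5]
  1-simplices (12): [0,1], [0,2], [0,3], [0,5], [1,2], [1,3], [1,4], [1,5], [2,5], [3,4], [3,5], [4,5]
  2-simplices (6): [0,1,2], [0,1,3], [0,3,5], [1,2,5], [1,4,5], [3,4,5]

Hence C_0 ≅ Z^6, C_1 ≅ Z^12, C_2 ≅ Z^6.

∂_1: C_1 → C_0 is given by ∂[p,q] = [q] − [p].
This gives a 6×12 integer matrix of rank 5; reducing to Smith normal form yields diagonal entries (1,1,1,1,1).

The boundary map ∂_2: C_2 → C_1 acts by ∂[p,q,r] = [q,r] − [p,r] + [p,q]. For instance
  ∂[1,4,5] = [4,5] − [1,5] + [1,4],
  ∂[0,1,3] = [1,3] − [0,3] + [0,1].
The resulting 12×6 matrix has rank 6, and its Smith normal form has invariant factors (1,1,1,1,1,1).

From H_k ≅ ker(∂_k) / im(∂_{k+1}) we obtain:

  H_0: rank C_0 − rank ∂_1 = 6 − 5 = 1, and the invariant factors of ∂_1 are all 1, so H_0 = Z.
  H_1: rank ker ∂_1 − rank ∂_2 = (12 − 5) − 6 = 1, and the invariant factors of ∂_2 are all 1, so H_1 = Z.
  H_2: rank ker ∂_2 − rank ∂_3 = (6 − 6) − 0 = 0, and there is no ∂_3, so H_2 = 0.

As a check, the Euler characteristic is 6 − 12 + 6 = 0, which agrees with 1 − 1 + 0 = 0.
(K is a triangulation of the cylinder S^1 x I.)

H_0 = Z,  H_1 = Z,  H_2 = 0.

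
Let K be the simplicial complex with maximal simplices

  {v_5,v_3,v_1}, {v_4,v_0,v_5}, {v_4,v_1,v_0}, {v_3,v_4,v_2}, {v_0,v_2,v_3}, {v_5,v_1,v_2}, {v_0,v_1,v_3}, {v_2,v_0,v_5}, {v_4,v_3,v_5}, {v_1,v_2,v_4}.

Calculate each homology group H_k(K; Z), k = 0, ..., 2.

We work with the vertex ordering v_0 < v_1 < v_2 < v_3 < v_4 < v_5. The simplices of K, each written with vertices in increasing order, are:

  0-simplices (6): [v_0], [v_1], [v_2], [v_3], [v_4], [v_5]
  1-simplices (15): (15 of them)
  2-simplices (10): [v_0,v_1,v_3], [v_0,v_1,v_4], [v_0,v_2,v_3], [v_0,v_2,v_5], [v_0,v_4,v_5], [v_1,v_2,v_4], [v_1,v_2,v_5], [v_1,v_3,v_5], [v_2,v_3,v_4], [v_3,v_4,v_5]

so the chain groups are C_0 ≅ Z^6, C_1 ≅ Z^15, C_2 ≅ Z^10.

The boundary map ∂_1: C_1 → C_0 maps an edge to its endpoints' difference, ∂[p,q] = q − p. For instance
  ∂[v_0,v_3] = [v_3] − [v_0].
The resulting 6×15 matrix has rank 5, and its Smith normal form has invariant factors (1,1,1,1,1).

The boundary map ∂_2: C_2 → C_1 maps a triangle to the signed sum of its edges. For instance
  ∂[v_1,v_3,v_5] = [v_3,v_5] − [v_1,v_5] + [v_1,v_3],
  ∂[v_0,v_2,v_3] = [v_2,v_3] − [v_0,v_3] + [v_0,v_2].
As a 15×10 matrix over Z this has rank 10, with invariant factors (1,1,1,1,1,1,1,1,1,2).

Reading off H_k = ker ∂_k / im ∂_{k+1}:

  H_0: rank C_0 − rank ∂_1 = 6 − 5 = 1, and the invariant factors of ∂_1 are all 1, so H_0 = Z.
  H_1: rank ker ∂_1 − rank ∂_2 = (15 − 5) − 10 = 0, and ∂_2 has invariant factor 2 > 1, so H_1 = Z/2.
  H_2: rank ker ∂_2 − rank ∂_3 = (10 − 10) − 0 = 0, and there is no ∂_3, so H_2 = 0.

(K is a triangulation of the real projective plane RP^2.)

H_0 ≅ Z,  H_1 ≅ Z/2,  H_2 = 0.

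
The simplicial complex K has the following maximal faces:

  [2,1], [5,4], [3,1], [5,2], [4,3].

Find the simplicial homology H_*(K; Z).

Fix the vertex order 1 < 2 < 3 < 4 < 5 and write every simplex with vertices in increasing order. Then dim K = 1 and the simplices of K are:

  0-simplices (5): [1], [2], [3], [4], [5]
  1-simplices (5): [1,2], [1,3], [2,5], [3,4], [4,5]

Hence C_0 ≅ Z^5, C_1 ≅ Z^5.

∂_1: C_1 → C_0 is given by ∂[p,q] = [q] − [p]. For instance
  ∂[3,4] = [4] − [3].
This gives a 5×5 integer matrix of rank 4; reducing to Smith normal form yields diagonal entries (1,1,1,1).

Reading off H_k = ker ∂_k / im ∂_{k+1}:

  H_0: rank C_0 − rank ∂_1 = 5 − 4 = 1, and the invariant factors of ∂_1 are all 1, so H_0 = Z.
  H_1: rank ker ∂_1 − rank ∂_2 = (5 − 4) − 0 = 1, and there is no ∂_2, so H_1 = Z.

As a check, the Euler characteristic is 5 − 5 = 0, which agrees with 1 − 1 = 0.

H_0 ≅ Z,  H_1 ≅ Z.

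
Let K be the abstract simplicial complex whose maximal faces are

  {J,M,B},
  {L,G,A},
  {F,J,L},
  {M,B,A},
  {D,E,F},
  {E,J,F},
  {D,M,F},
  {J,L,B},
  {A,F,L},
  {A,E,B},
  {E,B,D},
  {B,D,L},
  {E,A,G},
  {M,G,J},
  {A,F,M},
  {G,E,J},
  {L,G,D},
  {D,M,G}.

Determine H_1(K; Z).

H_1 = Z^2.

Take the total order A < B < D < E < F < G < J < L < M on the vertex set. Then K (dimension 2) consists of the simplices:

  0-simplices (9): A, B, D, E, F, G, J, L, M
  1-simplices (27): AB, AE, AF, AG, AL, AM, BD, BE, BJ, BL, BM, DE, DF, DG, DL, DM, EF, EG, EJ, FJ, FL, FM, GJ, GL, GM, JL, JM
  2-simplices (18): ABE, ABM, AEG, AFL, AFM, AGL, BDE, BDL, BJL, BJM, DEF, DFM, DGL, DGM, EFJ, EGJ, FJL, GJM

so the chain groups are C_0 ≅ Z^9, C_1 ≅ Z^27, C_2 ≅ Z^18.

The boundary map ∂_1: C_1 → C_0 sends each edge [p,q] (with p < q) to q − p. For instance
  ∂BD = D − B.
The 9×27 boundary matrix has rank 8 and Smith normal form diag(1,1,1,1,1,1,1,1).

The boundary map ∂_2: C_2 → C_1 maps a triangle to the signed sum of its edges. For instance
  ∂ABE = BE − AE + AB,
  ∂EFJ = FJ − EJ + EF.
This gives a 27×18 integer matrix of rank 17; reducing to Smith normal form yields diagonal entries (1,1,1,1,1,1,1,1,1,1,1,1,1,1,1,1,1).

Computing H_k = (kernel of ∂_k) / (image of ∂_{k+1}):

  H_1: rank ker ∂_1 − rank ∂_2 = (27 − 8) − 17 = 2, and the invariant factors of ∂_2 are all 1, so H_1 ≅ Z^2.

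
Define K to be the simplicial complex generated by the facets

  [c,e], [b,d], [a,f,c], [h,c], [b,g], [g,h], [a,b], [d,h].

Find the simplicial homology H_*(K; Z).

Fix the vertex order a < b < c < d < e < f < g < h and write every simplex with vertices in increasing order. Then dim K = 2 and the simplices of K are:

  0-simplices (8): a, b, c, d, e, f, g, h
  1-simplices (10): ab, ac, af, bd, bg, ce, cf, ch, dh, gh
  2-simplices (1): acf

Hence C_0 ≅ Z^8, C_1 ≅ Z^10, C_2 ≅ Z^1.

The boundary map ∂_1: C_1 → C_0 is given by ∂[p,q] = [q] − [p]. For instance
  ∂gh = h − g.
As a 8×10 matrix over Z this has rank 7, with invariant factors (1,1,1,1,1,1,1).

Boundary ∂_2: C_2 → C_1 acts by ∂[p,q,r] = [q,r] − [p,r] + [p,q]. For instance
  ∂acf = cf − af + ac.
This gives a 10×1 integer matrix of rank 1; reducing to Smith normal form yields diagonal entries (1).

Computing H_k = (kernel of ∂_k) / (image of ∂_{k+1}):

  H_0: rank C_0 − rank ∂_1 = 8 − 7 = 1, and the invariant factors of ∂_1 are all 1, so H_0 ≅ Z.
  H_1: rank ker ∂_1 − rank ∂_2 = (10 − 7) − 1 = 2, and the invariant factors of ∂_2 are all 1, so H_1 ≅ Z^2.
  H_2: rank ker ∂_2 − rank ∂_3 = (1 − 1) − 0 = 0, and there is no ∂_3, so H_2 ≅ 0.

H_0 = Z,  H_1 = Z^2,  H_2 = 0.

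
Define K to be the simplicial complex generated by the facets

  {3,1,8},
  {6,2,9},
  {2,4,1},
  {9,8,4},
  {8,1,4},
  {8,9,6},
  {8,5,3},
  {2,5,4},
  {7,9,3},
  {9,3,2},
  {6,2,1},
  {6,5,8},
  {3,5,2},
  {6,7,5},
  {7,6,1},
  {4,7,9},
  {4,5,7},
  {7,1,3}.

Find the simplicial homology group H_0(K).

H_0 = Z.

Order the vertices as 1 < 2 < 3 < 4 < 5 < 6 < 7 < 8 < 9. Listing each simplex with vertices in this order, K has dimension 2 with simplices:

  0-simplices (9): [1], [2], [3], [4], [5], [6], [7], [8], [9]
  1-simplices (27): (27 of them)
  2-simplices (18): [1,2,4], [1,2,6], [1,3,7], [1,3,8], [1,4,8], [1,6,7], [2,3,5], [2,3,9], [2,4,5], [2,6,9], [3,5,8], [3,7,9], [4,5,7], [4,7,9], [4,8,9], [5,6,7], [5,6,8], [6,8,9]

so the chain groups are C_0 ≅ Z^9, C_1 ≅ Z^27, C_2 ≅ Z^18.

The boundary map ∂_1: C_1 → C_0 maps an edge to its endpoints' difference, ∂[p,q] = q − p. For instance
  ∂[5,6] = [6] − [5].
The 9×27 boundary matrix has rank 8 and Smith normal form diag(1,1,1,1,1,1,1,1).

Boundary ∂_2: C_2 → C_1 acts by ∂[p,q,r] = [q,r] − [p,r] + [p,q]. For instance
  ∂[1,2,6] = [2,6] − [1,6] + [1,2],
  ∂[2,3,9] = [3,9] − [2,9] + [2,3].
The resulting 27×18 matrix has rank 17, and its Smith normal form has invariant factors (1,1,1,1,1,1,1,1,1,1,1,1,1,1,1,1,1).

Now H_k = ker ∂_k / im ∂_{k+1}, so:

  H_0: rank C_0 − rank ∂_1 = 9 − 8 = 1, and the invariant factors of ∂_1 are all 1, so H_0 = Z.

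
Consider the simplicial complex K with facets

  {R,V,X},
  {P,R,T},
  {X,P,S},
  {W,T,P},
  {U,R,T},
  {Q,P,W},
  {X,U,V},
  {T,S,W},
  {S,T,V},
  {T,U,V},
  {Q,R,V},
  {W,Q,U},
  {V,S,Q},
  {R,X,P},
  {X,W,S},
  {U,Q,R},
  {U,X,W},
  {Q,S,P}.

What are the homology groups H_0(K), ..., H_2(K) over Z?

Fix the vertex order P < Q < R < S < T < U < V < W < X and write every simplex with vertices in increasing order. Then dim K = 2 and the simplices of K are:

  0-simplices (9): P, Q, R, S, T, U, V, W, X
  1-simplices (27): PQ, PR, PS, PT, PW, PX, QR, QS, QU, QV, QW, RT, RU, RV, RX, ST, SV, SW, SX, TU, TV, TW, UV, UW, UX, VX, WX
  2-simplices (18): PQS, PQW, PRT, PRX, PSX, PTW, QRU, QRV, QSV, QUW, RTU, RVX, STV, STW, SWX, TUV, UVX, UWX

so the chain groups are C_0 ≅ Z^9, C_1 ≅ Z^27, C_2 ≅ Z^18.

∂_1: C_1 → C_0 maps an edge to its endpoints' difference, ∂[p,q] = q − p.
The resulting 9×27 matrix has rank 8, and its Smith normal form has invariant factors (1,1,1,1,1,1,1,1).

Boundary ∂_2: C_2 → C_1 sends each 2-simplex [p,q,r] to [q,r] − [p,r] + [p,q]. For instance
  ∂PRX = RX − PX + PR,
  ∂QRU = RU − QU + QR.
The resulting 27×18 matrix has rank 18, and its Smith normal form has invariant factors (1,1,1,1,1,1,1,1,1,1,1,1,1,1,1,1,1,2).

Computing H_k = (kernel of ∂_k) / (image of ∂_{k+1}):

  H_0: rank C_0 − rank ∂_1 = 9 − 8 = 1, and the invariant factors of ∂_1 are all 1, so H_0 ≅ Z.
  H_1: rank ker ∂_1 − rank ∂_2 = (27 − 8) − 18 = 1, and ∂_2 has invariant factor 2 > 1, so H_1 ≅ Z ⊕ Z_2.
  H_2: rank ker ∂_2 − rank ∂_3 = (18 − 18) − 0 = 0, and there is no ∂_3, so H_2 ≅ 0.

As a check, the Euler characteristic is 9 − 27 + 18 = 0, which agrees with 1 − 1 + 0 = 0.

H_0 = Z,  H_1 = Z ⊕ Z_2,  H_2 = 0.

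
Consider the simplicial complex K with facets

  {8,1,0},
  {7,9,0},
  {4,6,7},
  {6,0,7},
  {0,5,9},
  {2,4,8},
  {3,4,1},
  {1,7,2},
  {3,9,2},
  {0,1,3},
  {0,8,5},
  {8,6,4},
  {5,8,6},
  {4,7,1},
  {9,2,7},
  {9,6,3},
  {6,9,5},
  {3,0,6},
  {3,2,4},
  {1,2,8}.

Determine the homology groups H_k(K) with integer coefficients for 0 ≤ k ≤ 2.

H_0 = Z,  H_1 = Z ⊕ Z/2Z,  H_2 = 0.

K has 10 vertices, 30 edges, 20 triangles.
rank ∂_0 = 0, rank ∂_1 = 9 ⇒ b_0 = 10 − 0 − 9 = 1; all invariant factors of ∂_1 are 1 so no torsion. So H_0 ≅ Z.
rank ∂_1 = 9, rank ∂_2 = 20 ⇒ b_1 = 30 − 9 − 20 = 1; ∂_2 has invariant factor(s) [2] giving torsion. So H_1 ≅ Z ⊕ Z/2Z.
rank ∂_2 = 20, rank ∂_3 = 0 ⇒ b_2 = 20 − 20 − 0 = 0. So H_2 ≅ 0.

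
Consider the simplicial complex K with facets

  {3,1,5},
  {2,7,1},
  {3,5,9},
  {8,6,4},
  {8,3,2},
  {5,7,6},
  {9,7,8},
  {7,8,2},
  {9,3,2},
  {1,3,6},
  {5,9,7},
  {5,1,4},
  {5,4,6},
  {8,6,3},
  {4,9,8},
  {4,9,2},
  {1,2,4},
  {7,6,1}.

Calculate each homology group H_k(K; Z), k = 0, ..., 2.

H_0 = Z,  H_1 = Z ⊕ Z_2,  H_2 = 0.

Order the vertices as 1 < 2 < 3 < 4 < 5 < 6 < 7 < 8 < 9. Listing each simplex with vertices in this order, K has dimension 2 with simplices:

  0-simplices (9): [1], [2], [3], [4], [5], [6], [7], [8], [9]
  1-simplices (27): (27 of them)
  2-simplices (18): [1,2,4], [1,2,7], [1,3,5], [1,3,6], [1,4,5], [1,6,7], [2,3,8], [2,3,9], [2,4,9], [2,7,8], [3,5,9], [3,6,8], [4,5,6], [4,6,8], [4,8,9], [5,6,7], [5,7,9], [7,8,9]

Hence C_0 ≅ Z^9, C_1 ≅ Z^27, C_2 ≅ Z^18.

The boundary map ∂_1: C_1 → C_0 is given by ∂[p,q] = [q] − [p]. For instance
  ∂[4,5] = [5] − [4].
The resulting 9×27 matrix has rank 8, and its Smith normal form has invariant factors (1,1,1,1,1,1,1,1).

∂_2: C_2 → C_1 sends each 2-simplex [p,q,r] to [q,r] − [p,r] + [p,q]. For instance
  ∂[2,3,9] = [3,9] − [2,9] + [2,3],
  ∂[2,3,8] = [3,8] − [2,8] + [2,3].
The resulting 27×18 matrix has rank 18, and its Smith normal form has invariant factors (1,1,1,1,1,1,1,1,1,1,1,1,1,1,1,1,1,2).

Computing H_k = (kernel of ∂_k) / (image of ∂_{k+1}):

  H_0: rank C_0 − rank ∂_1 = 9 − 8 = 1, and the invariant factors of ∂_1 are all 1, so H_0 ≅ Z.
  H_1: rank ker ∂_1 − rank ∂_2 = (27 − 8) − 18 = 1, and ∂_2 has invariant factor 2 > 1, so H_1 ≅ Z ⊕ Z_2.
  H_2: rank ker ∂_2 − rank ∂_3 = (18 − 18) − 0 = 0, and there is no ∂_3, so H_2 ≅ 0.

As a check, the Euler characteristic is 9 − 27 + 18 = 0, which agrees with 1 − 1 + 0 = 0.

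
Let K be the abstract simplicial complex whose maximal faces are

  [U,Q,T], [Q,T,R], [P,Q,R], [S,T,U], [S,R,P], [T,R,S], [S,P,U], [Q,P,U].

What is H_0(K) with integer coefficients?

H_0 = Z.

K has 6 vertices, 12 edges, 8 triangles.
rank ∂_0 = 0, rank ∂_1 = 5 ⇒ b_0 = 6 − 0 − 5 = 1; all invariant factors of ∂_1 are 1 so no torsion. So H_0 = Z.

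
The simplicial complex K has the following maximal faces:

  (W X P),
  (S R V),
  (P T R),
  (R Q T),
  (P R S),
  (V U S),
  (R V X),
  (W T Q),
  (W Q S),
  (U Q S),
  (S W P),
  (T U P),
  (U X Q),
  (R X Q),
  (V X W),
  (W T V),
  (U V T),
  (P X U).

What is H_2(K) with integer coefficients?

H_2 ≅ Z.

We work with the vertex ordering P < Q < R < S < T < U < V < W < X. The simplices of K, each written with vertices in increasing order, are:

  0-simplices (9): P, Q, R, S, T, U, V, W, X
  1-simplices (27): PR, PS, PT, PU, PW, PX, QR, QS, QT, QU, QW, QX, RS, RT, RV, RX, SU, SV, SW, TU, TV, TW, UV, UX, VW, VX, WX
  2-simplices (18): PRS, PRT, PSW, PTU, PUX, PWX, QRT, QRX, QSU, QSW, QTW, QUX, RSV, RVX, SUV, TUV, TVW, VWX

Hence C_0 ≅ Z^9, C_1 ≅ Z^27, C_2 ≅ Z^18.

Boundary ∂_1: C_1 → C_0 is given by ∂[p,q] = [q] − [p]. For instance
  ∂WX = X − W.
As a 9×27 matrix over Z this has rank 8, with invariant factors (1,1,1,1,1,1,1,1).

Boundary ∂_2: C_2 → C_1 maps a triangle to the signed sum of its edges. For instance
  ∂VWX = WX − VX + VW,
  ∂TVW = VW − TW + TV.
As a 27×18 matrix over Z this has rank 17, with invariant factors (1,1,1,1,1,1,1,1,1,1,1,1,1,1,1,1,1).

Reading off H_k = ker ∂_k / im ∂_{k+1}:

  H_2: rank ker ∂_2 − rank ∂_3 = (18 − 17) − 0 = 1, and there is no ∂_3, so H_2 = Z.

(K is a triangulation of the torus T^2.)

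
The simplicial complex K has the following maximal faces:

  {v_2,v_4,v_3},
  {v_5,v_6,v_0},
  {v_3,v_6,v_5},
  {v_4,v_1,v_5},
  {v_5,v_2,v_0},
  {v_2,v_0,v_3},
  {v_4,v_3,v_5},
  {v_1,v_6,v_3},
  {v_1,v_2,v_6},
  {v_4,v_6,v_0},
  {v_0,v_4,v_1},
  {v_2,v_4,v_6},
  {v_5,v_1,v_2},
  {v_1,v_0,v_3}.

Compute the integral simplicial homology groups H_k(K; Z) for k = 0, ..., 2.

Take the total order v_0 < v_1 < v_2 < v_3 < v_4 < v_5 < v_6 on the vertex set. Then K (dimension 2) consists of the simplices:

  0-simplices (7): [v_0], [v_1], [v_2], [v_3], [v_4], [v_5], [v_6]
  1-simplices (21): (21 of them)
  2-simplices (14): (14 of them)

Hence C_0 ≅ Z^7, C_1 ≅ Z^21, C_2 ≅ Z^14.

Boundary ∂_1: C_1 → C_0 is given by ∂[p,q] = [q] − [p]. For instance
  ∂[v_1,v_3] = [v_3] − [v_1].
The 7×21 boundary matrix has rank 6 and Smith normal form diag(1,1,1,1,1,1).

∂_2: C_2 → C_1 maps a triangle to the signed sum of its edges. For instance
  ∂[v_1,v_2,v_6] = [v_2,v_6] − [v_1,v_6] + [v_1,v_2],
  ∂[v_0,v_2,v_5] = [v_2,v_5] − [v_0,v_5] + [v_0,v_2].
This gives a 21×14 integer matrix of rank 13; reducing to Smith normal form yields diagonal entries (1,1,1,1,1,1,1,1,1,1,1,1,1).

Now H_k = ker ∂_k / im ∂_{k+1}, so:

  H_0: rank C_0 − rank ∂_1 = 7 − 6 = 1, and the invariant factors of ∂_1 are all 1, so H_0 ≅ Z.
  H_1: rank ker ∂_1 − rank ∂_2 = (21 − 6) − 13 = 2, and the invariant factors of ∂_2 are all 1, so H_1 ≅ Z^2.
  H_2: rank ker ∂_2 − rank ∂_3 = (14 − 13) − 0 = 1, and there is no ∂_3, so H_2 ≅ Z.

H_0 = Z,  H_1 = Z^2,  H_2 = Z.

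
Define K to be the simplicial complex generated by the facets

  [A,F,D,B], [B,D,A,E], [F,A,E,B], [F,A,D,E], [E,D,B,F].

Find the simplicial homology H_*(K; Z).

Order the vertices as A < B < D < E < F. Listing each simplex with vertices in this order, K has dimension 3 with simplices:

  0-simplices (5): A, B, D, E, F
  1-simplices (10): AB, AD, AE, AF, BD, BE, BF, DE, DF, EF
  2-simplices (10): ABD, ABE, ABF, ADE, ADF, AEF, BDE, BDF, BEF, DEF
  3-simplices (5): ABDE, ABDF, ABEF, ADEF, BDEF

so the chain groups are C_0 ≅ Z^5, C_1 ≅ Z^10, C_2 ≅ Z^10, C_3 ≅ Z^5.

The boundary map ∂_1: C_1 → C_0 sends each edge [p,q] (with p < q) to q − p. For instance
  ∂BD = D − B.
This gives a 5×10 integer matrix of rank 4; reducing to Smith normal form yields diagonal entries (1,1,1,1).

The boundary map ∂_2: C_2 → C_1 maps a triangle to the signed sum of its edges. For instance
  ∂ADE = DE − AE + AD,
  ∂AEF = EF − AF + AE.
The 10×10 boundary matrix has rank 6 and Smith normal form diag(1,1,1,1,1,1).

Boundary ∂_3: C_3 → C_2 sends each 3-simplex σ to the alternating sum Σ_i (−1)^i (σ with its i-th vertex removed). For instance
  ∂ABDF = BDF − ADF + ABF − ABD,
  ∂ADEF = DEF − AEF + ADF − ADE.
The resulting 10×5 matrix has rank 4, and its Smith normal form has invariant factors (1,1,1,1).

From H_k ≅ ker(∂_k) / im(∂_{k+1}) we obtain:

  H_0: rank C_0 − rank ∂_1 = 5 − 4 = 1, and the invariant factors of ∂_1 are all 1, so H_0 ≅ Z.
  H_1: rank ker ∂_1 − rank ∂_2 = (10 − 4) − 6 = 0, and the invariant factors of ∂_2 are all 1, so H_1 ≅ 0.
  H_2: rank ker ∂_2 − rank ∂_3 = (10 − 6) − 4 = 0, and the invariant factors of ∂_3 are all 1, so H_2 ≅ 0.
  H_3: rank ker ∂_3 − rank ∂_4 = (5 − 4) − 0 = 1, and there is no ∂_4, so H_3 ≅ Z.

H_0 = Z,  H_1 = 0,  H_2 = 0,  H_3 = Z.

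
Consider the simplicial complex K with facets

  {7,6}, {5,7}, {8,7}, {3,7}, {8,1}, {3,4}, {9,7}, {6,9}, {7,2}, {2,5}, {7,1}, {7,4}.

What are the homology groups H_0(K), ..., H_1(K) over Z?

H_0 = Z,  H_1 = Z^4.

Order the vertices as 1 < 2 < 3 < 4 < 5 < 6 < 7 < 8 < 9. Listing each simplex with vertices in this order, K has dimension 1 with simplices:

  0-simplices (9): [1], [2], [3], [4], [5], [6], [7], [8], [9]
  1-simplices (12): [1,7], [1,8], [2,5], [2,7], [3,4], [3,7], [4,7], [5,7], [6,7], [6,9], [7,8], [7,9]

giving chain groups C_0 ≅ Z^9, C_1 ≅ Z^12.

Boundary ∂_1: C_1 → C_0 sends each edge [p,q] (with p < q) to q − p.
The 9×12 boundary matrix has rank 8 and Smith normal form diag(1,1,1,1,1,1,1,1).

Reading off H_k = ker ∂_k / im ∂_{k+1}:

  H_0: rank C_0 − rank ∂_1 = 9 − 8 = 1, and the invariant factors of ∂_1 are all 1, so H_0 = Z.
  H_1: rank ker ∂_1 − rank ∂_2 = (12 − 8) − 0 = 4, and there is no ∂_2, so H_1 = Z^4.

As a check, the Euler characteristic is 9 − 12 = -3, which agrees with 1 − 4 = -3.
(K is a triangulation of a wedge of 4 circles.)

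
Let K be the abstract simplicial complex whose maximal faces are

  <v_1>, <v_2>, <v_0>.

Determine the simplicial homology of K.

Order the vertices as v_0 < v_1 < v_2. Listing each simplex with vertices in this order, K has dimension 0 with simplices:

  0-simplices (3): [v_0], [v_1], [v_2]

giving chain groups C_0 ≅ Z^3.

Now H_k = ker ∂_k / im ∂_{k+1}, so:

  H_0: rank C_0 − rank ∂_1 = 3 − 0 = 3, and there is no ∂_1, so H_0 = Z^3.

(K is a triangulation of a set of 3 points.)

H_0 ≅ Z^3.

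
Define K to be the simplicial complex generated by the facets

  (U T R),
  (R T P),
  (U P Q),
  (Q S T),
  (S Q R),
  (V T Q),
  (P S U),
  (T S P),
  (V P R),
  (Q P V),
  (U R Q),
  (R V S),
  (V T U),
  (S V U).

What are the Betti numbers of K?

b_0 = 1, b_1 = 2, b_2 = 1.

Take the total order P < Q < R < S < T < U < V on the vertex set. Then K (dimension 2) consists of the simplices:

  0-simplices (7): P, Q, R, S, T, U, V
  1-simplices (21): PQ, PR, PS, PT, PU, PV, QR, QS, QT, QU, QV, RS, RT, RU, RV, ST, SU, SV, TU, TV, UV
  2-simplices (14): PQU, PQV, PRT, PRV, PST, PSU, QRS, QRU, QST, QTV, RSV, RTU, SUV, TUV

Hence C_0 ≅ Z^7, C_1 ≅ Z^21, C_2 ≅ Z^14.

Boundary ∂_1: C_1 → C_0 maps an edge to its endpoints' difference, ∂[p,q] = q − p. For instance
  ∂RT = T − R.
The resulting 7×21 matrix has rank 6, and its Smith normal form has invariant factors (1,1,1,1,1,1).

The boundary map ∂_2: C_2 → C_1 sends each 2-simplex [p,q,r] to [q,r] − [p,r] + [p,q]. For instance
  ∂PQV = QV − PV + PQ,
  ∂TUV = UV − TV + TU.
The 21×14 boundary matrix has rank 13 and Smith normal form diag(1,1,1,1,1,1,1,1,1,1,1,1,1).

Reading off H_k = ker ∂_k / im ∂_{k+1}:

  H_0: rank C_0 − rank ∂_1 = 7 − 6 = 1, and the invariant factors of ∂_1 are all 1, so H_0 = Z.
  H_1: rank ker ∂_1 − rank ∂_2 = (21 − 6) − 13 = 2, and the invariant factors of ∂_2 are all 1, so H_1 = Z^2.
  H_2: rank ker ∂_2 − rank ∂_3 = (14 − 13) − 0 = 1, and there is no ∂_3, so H_2 = Z.

As a check, the Euler characteristic is 7 − 21 + 14 = 0, which agrees with 1 − 2 + 1 = 0.
(K is a triangulation of the torus T^2.)

Hence the Betti numbers are b_0 = 1, b_1 = 2, b_2 = 1.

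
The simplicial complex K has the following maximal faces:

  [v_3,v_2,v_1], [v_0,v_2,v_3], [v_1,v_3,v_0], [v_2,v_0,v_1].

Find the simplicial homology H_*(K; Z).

Order the vertices as v_0 < v_1 < v_2 < v_3. Listing each simplex with vertices in this order, K has dimension 2 with simplices:

  0-simplices (4): [v_0], [v_1], [v_2], [v_3]
  1-simplices (6): [v_0,v_1], [v_0,v_2], [v_0,v_3], [v_1,v_2], [v_1,v_3], [v_2,v_3]
  2-simplices (4): [v_0,v_1,v_2], [v_0,v_1,v_3], [v_0,v_2,v_3], [v_1,v_2,v_3]

Hence C_0 ≅ Z^4, C_1 ≅ Z^6, C_2 ≅ Z^4.

Boundary ∂_1: C_1 → C_0 sends each edge [p,q] (with p < q) to q − p. For instance
  ∂[v_0,v_3] = [v_3] − [v_0].
This gives a 4×6 integer matrix of rank 3; reducing to Smith normal form yields diagonal entries (1,1,1).

The boundary map ∂_2: C_2 → C_1 maps a triangle to the signed sum of its edges. For instance
  ∂[v_0,v_2,v_3] = [v_2,v_3] − [v_0,v_3] + [v_0,v_2],
  ∂[v_0,v_1,v_3] = [v_1,v_3] − [v_0,v_3] + [v_0,v_1].
This gives a 6×4 integer matrix of rank 3; reducing to Smith normal form yields diagonal entries (1,1,1).

Reading off H_k = ker ∂_k / im ∂_{k+1}:

  H_0: rank C_0 − rank ∂_1 = 4 − 3 = 1, and the invariant factors of ∂_1 are all 1, so H_0 ≅ Z.
  H_1: rank ker ∂_1 − rank ∂_2 = (6 − 3) − 3 = 0, and the invariant factors of ∂_2 are all 1, so H_1 ≅ 0.
  H_2: rank ker ∂_2 − rank ∂_3 = (4 − 3) − 0 = 1, and there is no ∂_3, so H_2 ≅ Z.

H_0 = Z,  H_1 = 0,  H_2 = Z.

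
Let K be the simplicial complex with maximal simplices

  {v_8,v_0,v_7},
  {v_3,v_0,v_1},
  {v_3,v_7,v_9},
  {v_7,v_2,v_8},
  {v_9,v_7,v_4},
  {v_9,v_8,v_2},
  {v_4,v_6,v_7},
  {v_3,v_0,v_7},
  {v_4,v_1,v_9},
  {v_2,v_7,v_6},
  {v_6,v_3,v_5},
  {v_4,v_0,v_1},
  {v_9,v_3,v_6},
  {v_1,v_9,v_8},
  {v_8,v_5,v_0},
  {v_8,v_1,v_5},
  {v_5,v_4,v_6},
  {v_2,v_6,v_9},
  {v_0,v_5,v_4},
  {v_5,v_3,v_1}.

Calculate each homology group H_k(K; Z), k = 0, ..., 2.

Fix the vertex order v_0 < v_1 < v_2 < v_3 < v_4 < v_5 < v_6 < v_7 < v_8 < v_9 and write every simplex with vertices in increasing order. Then dim K = 2 and the simplices of K are:

  0-simplices (10): [v_0], [v_1], [v_2], [v_3], [v_4], [v_5], [v_6], [v_7], [v_8], [v_9]
  1-simplices (30): (30 of them)
  2-simplices (20): (20 of them)

giving chain groups C_0 ≅ Z^10, C_1 ≅ Z^30, C_2 ≅ Z^20.

∂_1: C_1 → C_0 is given by ∂[p,q] = [q] − [p]. For instance
  ∂[v_1,v_8] = [v_8] − [v_1].
As a 10×30 matrix over Z this has rank 9, with invariant factors (1,1,1,1,1,1,1,1,1).

Boundary ∂_2: C_2 → C_1 acts by ∂[p,q,r] = [q,r] − [p,r] + [p,q]. For instance
  ∂[v_0,v_3,v_7] = [v_3,v_7] − [v_0,v_7] + [v_0,v_3],
  ∂[v_3,v_7,v_9] = [v_7,v_9] − [v_3,v_9] + [v_3,v_7].
This gives a 30×20 integer matrix of rank 20; reducing to Smith normal form yields diagonal entries (1,1,1,1,1,1,1,1,1,1,1,1,1,1,1,1,1,1,1,2).

Now H_k = ker ∂_k / im ∂_{k+1}, so:

  H_0: rank C_0 − rank ∂_1 = 10 − 9 = 1, and the invariant factors of ∂_1 are all 1, so H_0 ≅ Z.
  H_1: rank ker ∂_1 − rank ∂_2 = (30 − 9) − 20 = 1, and ∂_2 has invariant factor 2 > 1, so H_1 ≅ Z ⊕ Z/2.
  H_2: rank ker ∂_2 − rank ∂_3 = (20 − 20) − 0 = 0, and there is no ∂_3, so H_2 ≅ 0.

As a check, the Euler characteristic is 10 − 30 + 20 = 0, which agrees with 1 − 1 + 0 = 0.
(K is a triangulation of the Klein bottle.)

H_0 = Z,  H_1 = Z ⊕ Z/2,  H_2 = 0.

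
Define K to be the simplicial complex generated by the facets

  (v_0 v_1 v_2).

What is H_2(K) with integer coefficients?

Order the vertices as v_0 < v_1 < v_2. Listing each simplex with vertices in this order, K has dimension 2 with simplices:

  0-simplices (3): [v_0], [v_1], [v_2]
  1-simplices (3): [v_0,v_1], [v_0,v_2], [v_1,v_2]
  2-simplices (1): [v_0,v_1,v_2]

so the chain groups are C_0 ≅ Z^3, C_1 ≅ Z^3, C_2 ≅ Z^1.

Boundary ∂_1: C_1 → C_0 maps an edge to its endpoints' difference, ∂[p,q] = q − p. For instance
  ∂[v_0,v_1] = [v_1] − [v_0].
This gives a 3×3 integer matrix of rank 2; reducing to Smith normal form yields diagonal entries (1,1).

The boundary map ∂_2: C_2 → C_1 maps a triangle to the signed sum of its edges. For instance
  ∂[v_0,v_1,v_2] = [v_1,v_2] − [v_0,v_2] + [v_0,v_1].
The resulting 3×1 matrix has rank 1, and its Smith normal form has invariant factors (1).

Reading off H_k = ker ∂_k / im ∂_{k+1}:

  H_2: rank ker ∂_2 − rank ∂_3 = (1 − 1) − 0 = 0, and there is no ∂_3, so H_2 ≅ 0.

H_2 ≅ 0.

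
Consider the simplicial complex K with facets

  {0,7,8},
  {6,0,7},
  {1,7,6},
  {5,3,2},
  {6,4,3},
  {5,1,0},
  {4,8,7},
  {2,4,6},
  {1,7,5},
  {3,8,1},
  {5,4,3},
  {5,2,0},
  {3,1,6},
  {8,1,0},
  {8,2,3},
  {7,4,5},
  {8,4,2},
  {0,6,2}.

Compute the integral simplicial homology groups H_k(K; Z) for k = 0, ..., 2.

H_0 = Z,  H_1 = Z × Z/2,  H_2 = 0.

Order the vertices as 0 < 1 < 2 < 3 < 4 < 5 < 6 < 7 < 8. Listing each simplex with vertices in this order, K has dimension 2 with simplices:

  0-simplices (9): [0], [1], [2], [3], [4], [5], [6], [7], [8]
  1-simplices (27): (27 of them)
  2-simplices (18): [0,1,5], [0,1,8], [0,2,5], [0,2,6], [0,6,7], [0,7,8], [1,3,6], [1,3,8], [1,5,7], [1,6,7], [2,3,5], [2,3,8], [2,4,6], [2,4,8], [3,4,5], [3,4,6], [4,5,7], [4,7,8]

Hence C_0 ≅ Z^9, C_1 ≅ Z^27, C_2 ≅ Z^18.

Boundary ∂_1: C_1 → C_0 maps an edge to its endpoints' difference, ∂[p,q] = q − p. For instance
  ∂[6,7] = [7] − [6].
This gives a 9×27 integer matrix of rank 8; reducing to Smith normal form yields diagonal entries (1,1,1,1,1,1,1,1).

Boundary ∂_2: C_2 → C_1 maps a triangle to the signed sum of its edges. For instance
  ∂[2,3,5] = [3,5] − [2,5] + [2,3],
  ∂[0,2,6] = [2,6] − [0,6] + [0,2].
The 27×18 boundary matrix has rank 18 and Smith normal form diag(1,1,1,1,1,1,1,1,1,1,1,1,1,1,1,1,1,2).

From H_k ≅ ker(∂_k) / im(∂_{k+1}) we obtain:

  H_0: rank C_0 − rank ∂_1 = 9 − 8 = 1, and the invariant factors of ∂_1 are all 1, so H_0 = Z.
  H_1: rank ker ∂_1 − rank ∂_2 = (27 − 8) − 18 = 1, and ∂_2 has invariant factor 2 > 1, so H_1 = Z × Z/2.
  H_2: rank ker ∂_2 − rank ∂_3 = (18 − 18) − 0 = 0, and there is no ∂_3, so H_2 = 0.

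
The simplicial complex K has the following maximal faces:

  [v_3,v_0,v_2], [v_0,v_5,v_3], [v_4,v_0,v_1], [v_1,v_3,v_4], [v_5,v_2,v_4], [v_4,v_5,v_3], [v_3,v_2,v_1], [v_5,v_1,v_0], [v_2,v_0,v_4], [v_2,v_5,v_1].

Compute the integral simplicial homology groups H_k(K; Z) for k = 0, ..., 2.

K has 6 vertices, 15 edges, 10 triangles.
rank ∂_0 = 0, rank ∂_1 = 5 ⇒ b_0 = 6 − 0 − 5 = 1; all invariant factors of ∂_1 are 1 so no torsion. So H_0 = Z.
rank ∂_1 = 5, rank ∂_2 = 10 ⇒ b_1 = 15 − 5 − 10 = 0; ∂_2 has invariant factor(s) [2] giving torsion. So H_1 = Z_2.
rank ∂_2 = 10, rank ∂_3 = 0 ⇒ b_2 = 10 − 10 − 0 = 0. So H_2 = 0.

H_0 ≅ Z,  H_1 ≅ Z_2,  H_2 = 0.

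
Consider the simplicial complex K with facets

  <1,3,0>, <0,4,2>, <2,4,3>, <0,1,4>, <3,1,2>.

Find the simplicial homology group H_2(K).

Fix the vertex order 0 < 1 < 2 < 3 < 4 and write every simplex with vertices in increasing order. Then dim K = 2 and the simplices of K are:

  0-simplices (5): [0], [1], [2], [3], [4]
  1-simplices (10): [0,1], [0,2], [0,3], [0,4], [1,2], [1,3], [1,4], [2,3], [2,4], [3,4]
  2-simplices (5): [0,1,3], [0,1,4], [0,2,4], [1,2,3], [2,3,4]

Hence C_0 ≅ Z^5, C_1 ≅ Z^10, C_2 ≅ Z^5.

∂_1: C_1 → C_0 is given by ∂[p,q] = [q] − [p].
As a 5×10 matrix over Z this has rank 4, with invariant factors (1,1,1,1).

The boundary map ∂_2: C_2 → C_1 acts by ∂[p,q,r] = [q,r] − [p,r] + [p,q]. For instance
  ∂[0,2,4] = [2,4] − [0,4] + [0,2],
  ∂[0,1,4] = [1,4] − [0,4] + [0,1].
The 10×5 boundary matrix has rank 5 and Smith normal form diag(1,1,1,1,1).

From H_k ≅ ker(∂_k) / im(∂_{k+1}) we obtain:

  H_2: rank ker ∂_2 − rank ∂_3 = (5 − 5) − 0 = 0, and there is no ∂_3, so H_2 = 0.

H_2 ≅ 0.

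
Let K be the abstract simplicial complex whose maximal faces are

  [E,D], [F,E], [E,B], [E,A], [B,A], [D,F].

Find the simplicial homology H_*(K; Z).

H_0 = Z,  H_1 = Z^2.

Fix the vertex order A < B < D < E < F and write every simplex with vertices in increasing order. Then dim K = 1 and the simplices of K are:

  0-simplices (5): A, B, D, E, F
  1-simplices (6): AB, AE, BE, DE, DF, EF

so the chain groups are C_0 ≅ Z^5, C_1 ≅ Z^6.

Boundary ∂_1: C_1 → C_0 is given by ∂[p,q] = [q] − [p]. For instance
  ∂BE = E − B.
The 5×6 boundary matrix has rank 4 and Smith normal form diag(1,1,1,1).

From H_k ≅ ker(∂_k) / im(∂_{k+1}) we obtain:

  H_0: rank C_0 − rank ∂_1 = 5 − 4 = 1, and the invariant factors of ∂_1 are all 1, so H_0 = Z.
  H_1: rank ker ∂_1 − rank ∂_2 = (6 − 4) − 0 = 2, and there is no ∂_2, so H_1 = Z^2.

As a check, the Euler characteristic is 5 − 6 = -1, which agrees with 1 − 2 = -1.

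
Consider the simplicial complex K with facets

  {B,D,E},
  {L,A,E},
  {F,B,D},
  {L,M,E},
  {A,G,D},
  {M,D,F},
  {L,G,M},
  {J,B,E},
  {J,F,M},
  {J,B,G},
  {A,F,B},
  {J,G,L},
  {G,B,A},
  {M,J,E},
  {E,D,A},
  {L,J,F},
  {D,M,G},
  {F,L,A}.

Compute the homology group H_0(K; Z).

We work with the vertex ordering A < B < D < E < F < G < J < L < M. The simplices of K, each written with vertices in increasing order, are:

  0-simplices (9): A, B, D, E, F, G, J, L, M
  1-simplices (27): AB, AD, AE, AF, AG, AL, BD, BE, BF, BG, BJ, DE, DF, DG, DM, EJ, EL, EM, FJ, FL, FM, GJ, GL, GM, JL, JM, LM
  2-simplices (18): ABF, ABG, ADE, ADG, AEL, AFL, BDE, BDF, BEJ, BGJ, DFM, DGM, EJM, ELM, FJL, FJM, GJL, GLM

giving chain groups C_0 ≅ Z^9, C_1 ≅ Z^27, C_2 ≅ Z^18.

The boundary map ∂_1: C_1 → C_0 maps an edge to its endpoints' difference, ∂[p,q] = q − p. For instance
  ∂FM = M − F.
The resulting 9×27 matrix has rank 8, and its Smith normal form has invariant factors (1,1,1,1,1,1,1,1).

∂_2: C_2 → C_1 sends each 2-simplex [p,q,r] to [q,r] − [p,r] + [p,q]. For instance
  ∂AEL = EL − AL + AE,
  ∂ELM = LM − EM + EL.
As a 27×18 matrix over Z this has rank 18, with invariant factors (1,1,1,1,1,1,1,1,1,1,1,1,1,1,1,1,1,2).

From H_k ≅ ker(∂_k) / im(∂_{k+1}) we obtain:

  H_0: rank C_0 − rank ∂_1 = 9 − 8 = 1, and the invariant factors of ∂_1 are all 1, so H_0 ≅ Z.

H_0 = Z.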